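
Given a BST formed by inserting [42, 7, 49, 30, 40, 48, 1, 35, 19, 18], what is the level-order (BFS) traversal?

Tree insertion order: [42, 7, 49, 30, 40, 48, 1, 35, 19, 18]
Tree (level-order array): [42, 7, 49, 1, 30, 48, None, None, None, 19, 40, None, None, 18, None, 35]
BFS from the root, enqueuing left then right child of each popped node:
  queue [42] -> pop 42, enqueue [7, 49], visited so far: [42]
  queue [7, 49] -> pop 7, enqueue [1, 30], visited so far: [42, 7]
  queue [49, 1, 30] -> pop 49, enqueue [48], visited so far: [42, 7, 49]
  queue [1, 30, 48] -> pop 1, enqueue [none], visited so far: [42, 7, 49, 1]
  queue [30, 48] -> pop 30, enqueue [19, 40], visited so far: [42, 7, 49, 1, 30]
  queue [48, 19, 40] -> pop 48, enqueue [none], visited so far: [42, 7, 49, 1, 30, 48]
  queue [19, 40] -> pop 19, enqueue [18], visited so far: [42, 7, 49, 1, 30, 48, 19]
  queue [40, 18] -> pop 40, enqueue [35], visited so far: [42, 7, 49, 1, 30, 48, 19, 40]
  queue [18, 35] -> pop 18, enqueue [none], visited so far: [42, 7, 49, 1, 30, 48, 19, 40, 18]
  queue [35] -> pop 35, enqueue [none], visited so far: [42, 7, 49, 1, 30, 48, 19, 40, 18, 35]
Result: [42, 7, 49, 1, 30, 48, 19, 40, 18, 35]


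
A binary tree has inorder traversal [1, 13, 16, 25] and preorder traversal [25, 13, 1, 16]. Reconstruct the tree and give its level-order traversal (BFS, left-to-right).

Inorder:  [1, 13, 16, 25]
Preorder: [25, 13, 1, 16]
Algorithm: preorder visits root first, so consume preorder in order;
for each root, split the current inorder slice at that value into
left-subtree inorder and right-subtree inorder, then recurse.
Recursive splits:
  root=25; inorder splits into left=[1, 13, 16], right=[]
  root=13; inorder splits into left=[1], right=[16]
  root=1; inorder splits into left=[], right=[]
  root=16; inorder splits into left=[], right=[]
Reconstructed level-order: [25, 13, 1, 16]


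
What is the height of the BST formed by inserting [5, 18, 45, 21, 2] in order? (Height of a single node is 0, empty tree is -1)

Insertion order: [5, 18, 45, 21, 2]
Tree (level-order array): [5, 2, 18, None, None, None, 45, 21]
Compute height bottom-up (empty subtree = -1):
  height(2) = 1 + max(-1, -1) = 0
  height(21) = 1 + max(-1, -1) = 0
  height(45) = 1 + max(0, -1) = 1
  height(18) = 1 + max(-1, 1) = 2
  height(5) = 1 + max(0, 2) = 3
Height = 3


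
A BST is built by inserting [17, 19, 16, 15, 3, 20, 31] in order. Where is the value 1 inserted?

Starting tree (level order): [17, 16, 19, 15, None, None, 20, 3, None, None, 31]
Insertion path: 17 -> 16 -> 15 -> 3
Result: insert 1 as left child of 3
Final tree (level order): [17, 16, 19, 15, None, None, 20, 3, None, None, 31, 1]


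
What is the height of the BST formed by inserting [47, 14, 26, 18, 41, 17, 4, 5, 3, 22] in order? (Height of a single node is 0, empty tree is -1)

Insertion order: [47, 14, 26, 18, 41, 17, 4, 5, 3, 22]
Tree (level-order array): [47, 14, None, 4, 26, 3, 5, 18, 41, None, None, None, None, 17, 22]
Compute height bottom-up (empty subtree = -1):
  height(3) = 1 + max(-1, -1) = 0
  height(5) = 1 + max(-1, -1) = 0
  height(4) = 1 + max(0, 0) = 1
  height(17) = 1 + max(-1, -1) = 0
  height(22) = 1 + max(-1, -1) = 0
  height(18) = 1 + max(0, 0) = 1
  height(41) = 1 + max(-1, -1) = 0
  height(26) = 1 + max(1, 0) = 2
  height(14) = 1 + max(1, 2) = 3
  height(47) = 1 + max(3, -1) = 4
Height = 4


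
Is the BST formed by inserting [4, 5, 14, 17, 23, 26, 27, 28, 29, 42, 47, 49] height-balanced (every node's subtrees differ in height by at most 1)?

Tree (level-order array): [4, None, 5, None, 14, None, 17, None, 23, None, 26, None, 27, None, 28, None, 29, None, 42, None, 47, None, 49]
Definition: a tree is height-balanced if, at every node, |h(left) - h(right)| <= 1 (empty subtree has height -1).
Bottom-up per-node check:
  node 49: h_left=-1, h_right=-1, diff=0 [OK], height=0
  node 47: h_left=-1, h_right=0, diff=1 [OK], height=1
  node 42: h_left=-1, h_right=1, diff=2 [FAIL (|-1-1|=2 > 1)], height=2
  node 29: h_left=-1, h_right=2, diff=3 [FAIL (|-1-2|=3 > 1)], height=3
  node 28: h_left=-1, h_right=3, diff=4 [FAIL (|-1-3|=4 > 1)], height=4
  node 27: h_left=-1, h_right=4, diff=5 [FAIL (|-1-4|=5 > 1)], height=5
  node 26: h_left=-1, h_right=5, diff=6 [FAIL (|-1-5|=6 > 1)], height=6
  node 23: h_left=-1, h_right=6, diff=7 [FAIL (|-1-6|=7 > 1)], height=7
  node 17: h_left=-1, h_right=7, diff=8 [FAIL (|-1-7|=8 > 1)], height=8
  node 14: h_left=-1, h_right=8, diff=9 [FAIL (|-1-8|=9 > 1)], height=9
  node 5: h_left=-1, h_right=9, diff=10 [FAIL (|-1-9|=10 > 1)], height=10
  node 4: h_left=-1, h_right=10, diff=11 [FAIL (|-1-10|=11 > 1)], height=11
Node 42 violates the condition: |-1 - 1| = 2 > 1.
Result: Not balanced


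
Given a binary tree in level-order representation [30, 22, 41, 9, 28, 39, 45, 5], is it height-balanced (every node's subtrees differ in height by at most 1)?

Tree (level-order array): [30, 22, 41, 9, 28, 39, 45, 5]
Definition: a tree is height-balanced if, at every node, |h(left) - h(right)| <= 1 (empty subtree has height -1).
Bottom-up per-node check:
  node 5: h_left=-1, h_right=-1, diff=0 [OK], height=0
  node 9: h_left=0, h_right=-1, diff=1 [OK], height=1
  node 28: h_left=-1, h_right=-1, diff=0 [OK], height=0
  node 22: h_left=1, h_right=0, diff=1 [OK], height=2
  node 39: h_left=-1, h_right=-1, diff=0 [OK], height=0
  node 45: h_left=-1, h_right=-1, diff=0 [OK], height=0
  node 41: h_left=0, h_right=0, diff=0 [OK], height=1
  node 30: h_left=2, h_right=1, diff=1 [OK], height=3
All nodes satisfy the balance condition.
Result: Balanced


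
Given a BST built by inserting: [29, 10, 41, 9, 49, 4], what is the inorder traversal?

Tree insertion order: [29, 10, 41, 9, 49, 4]
Tree (level-order array): [29, 10, 41, 9, None, None, 49, 4]
Inorder traversal: [4, 9, 10, 29, 41, 49]


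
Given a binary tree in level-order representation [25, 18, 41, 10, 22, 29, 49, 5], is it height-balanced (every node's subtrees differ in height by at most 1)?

Tree (level-order array): [25, 18, 41, 10, 22, 29, 49, 5]
Definition: a tree is height-balanced if, at every node, |h(left) - h(right)| <= 1 (empty subtree has height -1).
Bottom-up per-node check:
  node 5: h_left=-1, h_right=-1, diff=0 [OK], height=0
  node 10: h_left=0, h_right=-1, diff=1 [OK], height=1
  node 22: h_left=-1, h_right=-1, diff=0 [OK], height=0
  node 18: h_left=1, h_right=0, diff=1 [OK], height=2
  node 29: h_left=-1, h_right=-1, diff=0 [OK], height=0
  node 49: h_left=-1, h_right=-1, diff=0 [OK], height=0
  node 41: h_left=0, h_right=0, diff=0 [OK], height=1
  node 25: h_left=2, h_right=1, diff=1 [OK], height=3
All nodes satisfy the balance condition.
Result: Balanced


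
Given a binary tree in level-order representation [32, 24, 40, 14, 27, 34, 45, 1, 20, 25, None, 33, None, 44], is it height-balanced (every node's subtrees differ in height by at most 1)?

Tree (level-order array): [32, 24, 40, 14, 27, 34, 45, 1, 20, 25, None, 33, None, 44]
Definition: a tree is height-balanced if, at every node, |h(left) - h(right)| <= 1 (empty subtree has height -1).
Bottom-up per-node check:
  node 1: h_left=-1, h_right=-1, diff=0 [OK], height=0
  node 20: h_left=-1, h_right=-1, diff=0 [OK], height=0
  node 14: h_left=0, h_right=0, diff=0 [OK], height=1
  node 25: h_left=-1, h_right=-1, diff=0 [OK], height=0
  node 27: h_left=0, h_right=-1, diff=1 [OK], height=1
  node 24: h_left=1, h_right=1, diff=0 [OK], height=2
  node 33: h_left=-1, h_right=-1, diff=0 [OK], height=0
  node 34: h_left=0, h_right=-1, diff=1 [OK], height=1
  node 44: h_left=-1, h_right=-1, diff=0 [OK], height=0
  node 45: h_left=0, h_right=-1, diff=1 [OK], height=1
  node 40: h_left=1, h_right=1, diff=0 [OK], height=2
  node 32: h_left=2, h_right=2, diff=0 [OK], height=3
All nodes satisfy the balance condition.
Result: Balanced


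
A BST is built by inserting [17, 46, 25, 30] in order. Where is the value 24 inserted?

Starting tree (level order): [17, None, 46, 25, None, None, 30]
Insertion path: 17 -> 46 -> 25
Result: insert 24 as left child of 25
Final tree (level order): [17, None, 46, 25, None, 24, 30]


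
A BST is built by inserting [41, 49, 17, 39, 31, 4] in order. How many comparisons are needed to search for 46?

Search path for 46: 41 -> 49
Found: False
Comparisons: 2


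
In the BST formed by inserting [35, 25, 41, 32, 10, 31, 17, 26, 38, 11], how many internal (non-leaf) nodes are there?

Tree built from: [35, 25, 41, 32, 10, 31, 17, 26, 38, 11]
Tree (level-order array): [35, 25, 41, 10, 32, 38, None, None, 17, 31, None, None, None, 11, None, 26]
Rule: An internal node has at least one child.
Per-node child counts:
  node 35: 2 child(ren)
  node 25: 2 child(ren)
  node 10: 1 child(ren)
  node 17: 1 child(ren)
  node 11: 0 child(ren)
  node 32: 1 child(ren)
  node 31: 1 child(ren)
  node 26: 0 child(ren)
  node 41: 1 child(ren)
  node 38: 0 child(ren)
Matching nodes: [35, 25, 10, 17, 32, 31, 41]
Count of internal (non-leaf) nodes: 7


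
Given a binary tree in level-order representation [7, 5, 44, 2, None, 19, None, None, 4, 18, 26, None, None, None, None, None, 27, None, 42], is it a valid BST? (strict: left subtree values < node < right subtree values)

Level-order array: [7, 5, 44, 2, None, 19, None, None, 4, 18, 26, None, None, None, None, None, 27, None, 42]
Validate using subtree bounds (lo, hi): at each node, require lo < value < hi,
then recurse left with hi=value and right with lo=value.
Preorder trace (stopping at first violation):
  at node 7 with bounds (-inf, +inf): OK
  at node 5 with bounds (-inf, 7): OK
  at node 2 with bounds (-inf, 5): OK
  at node 4 with bounds (2, 5): OK
  at node 44 with bounds (7, +inf): OK
  at node 19 with bounds (7, 44): OK
  at node 18 with bounds (7, 19): OK
  at node 26 with bounds (19, 44): OK
  at node 27 with bounds (26, 44): OK
  at node 42 with bounds (27, 44): OK
No violation found at any node.
Result: Valid BST


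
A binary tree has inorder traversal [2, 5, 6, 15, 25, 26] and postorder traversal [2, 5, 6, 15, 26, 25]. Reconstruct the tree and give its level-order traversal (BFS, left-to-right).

Inorder:   [2, 5, 6, 15, 25, 26]
Postorder: [2, 5, 6, 15, 26, 25]
Algorithm: postorder visits root last, so walk postorder right-to-left;
each value is the root of the current inorder slice — split it at that
value, recurse on the right subtree first, then the left.
Recursive splits:
  root=25; inorder splits into left=[2, 5, 6, 15], right=[26]
  root=26; inorder splits into left=[], right=[]
  root=15; inorder splits into left=[2, 5, 6], right=[]
  root=6; inorder splits into left=[2, 5], right=[]
  root=5; inorder splits into left=[2], right=[]
  root=2; inorder splits into left=[], right=[]
Reconstructed level-order: [25, 15, 26, 6, 5, 2]


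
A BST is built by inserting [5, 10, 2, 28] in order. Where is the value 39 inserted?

Starting tree (level order): [5, 2, 10, None, None, None, 28]
Insertion path: 5 -> 10 -> 28
Result: insert 39 as right child of 28
Final tree (level order): [5, 2, 10, None, None, None, 28, None, 39]


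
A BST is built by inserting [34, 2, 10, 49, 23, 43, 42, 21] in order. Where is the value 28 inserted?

Starting tree (level order): [34, 2, 49, None, 10, 43, None, None, 23, 42, None, 21]
Insertion path: 34 -> 2 -> 10 -> 23
Result: insert 28 as right child of 23
Final tree (level order): [34, 2, 49, None, 10, 43, None, None, 23, 42, None, 21, 28]


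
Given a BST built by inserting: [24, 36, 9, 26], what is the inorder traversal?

Tree insertion order: [24, 36, 9, 26]
Tree (level-order array): [24, 9, 36, None, None, 26]
Inorder traversal: [9, 24, 26, 36]


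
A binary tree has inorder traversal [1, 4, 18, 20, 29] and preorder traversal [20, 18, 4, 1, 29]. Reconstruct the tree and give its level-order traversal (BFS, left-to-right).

Inorder:  [1, 4, 18, 20, 29]
Preorder: [20, 18, 4, 1, 29]
Algorithm: preorder visits root first, so consume preorder in order;
for each root, split the current inorder slice at that value into
left-subtree inorder and right-subtree inorder, then recurse.
Recursive splits:
  root=20; inorder splits into left=[1, 4, 18], right=[29]
  root=18; inorder splits into left=[1, 4], right=[]
  root=4; inorder splits into left=[1], right=[]
  root=1; inorder splits into left=[], right=[]
  root=29; inorder splits into left=[], right=[]
Reconstructed level-order: [20, 18, 29, 4, 1]


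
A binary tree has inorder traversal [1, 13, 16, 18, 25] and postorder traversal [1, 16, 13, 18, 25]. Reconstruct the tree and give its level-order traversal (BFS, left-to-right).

Inorder:   [1, 13, 16, 18, 25]
Postorder: [1, 16, 13, 18, 25]
Algorithm: postorder visits root last, so walk postorder right-to-left;
each value is the root of the current inorder slice — split it at that
value, recurse on the right subtree first, then the left.
Recursive splits:
  root=25; inorder splits into left=[1, 13, 16, 18], right=[]
  root=18; inorder splits into left=[1, 13, 16], right=[]
  root=13; inorder splits into left=[1], right=[16]
  root=16; inorder splits into left=[], right=[]
  root=1; inorder splits into left=[], right=[]
Reconstructed level-order: [25, 18, 13, 1, 16]


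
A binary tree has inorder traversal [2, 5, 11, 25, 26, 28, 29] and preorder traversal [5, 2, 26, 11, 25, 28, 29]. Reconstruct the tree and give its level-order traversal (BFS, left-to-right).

Inorder:  [2, 5, 11, 25, 26, 28, 29]
Preorder: [5, 2, 26, 11, 25, 28, 29]
Algorithm: preorder visits root first, so consume preorder in order;
for each root, split the current inorder slice at that value into
left-subtree inorder and right-subtree inorder, then recurse.
Recursive splits:
  root=5; inorder splits into left=[2], right=[11, 25, 26, 28, 29]
  root=2; inorder splits into left=[], right=[]
  root=26; inorder splits into left=[11, 25], right=[28, 29]
  root=11; inorder splits into left=[], right=[25]
  root=25; inorder splits into left=[], right=[]
  root=28; inorder splits into left=[], right=[29]
  root=29; inorder splits into left=[], right=[]
Reconstructed level-order: [5, 2, 26, 11, 28, 25, 29]


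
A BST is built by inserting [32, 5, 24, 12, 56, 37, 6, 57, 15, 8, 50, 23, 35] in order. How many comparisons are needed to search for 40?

Search path for 40: 32 -> 56 -> 37 -> 50
Found: False
Comparisons: 4


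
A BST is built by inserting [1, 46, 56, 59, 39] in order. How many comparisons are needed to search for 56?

Search path for 56: 1 -> 46 -> 56
Found: True
Comparisons: 3


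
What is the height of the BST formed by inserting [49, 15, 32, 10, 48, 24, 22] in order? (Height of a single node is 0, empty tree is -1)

Insertion order: [49, 15, 32, 10, 48, 24, 22]
Tree (level-order array): [49, 15, None, 10, 32, None, None, 24, 48, 22]
Compute height bottom-up (empty subtree = -1):
  height(10) = 1 + max(-1, -1) = 0
  height(22) = 1 + max(-1, -1) = 0
  height(24) = 1 + max(0, -1) = 1
  height(48) = 1 + max(-1, -1) = 0
  height(32) = 1 + max(1, 0) = 2
  height(15) = 1 + max(0, 2) = 3
  height(49) = 1 + max(3, -1) = 4
Height = 4


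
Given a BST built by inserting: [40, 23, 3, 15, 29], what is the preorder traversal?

Tree insertion order: [40, 23, 3, 15, 29]
Tree (level-order array): [40, 23, None, 3, 29, None, 15]
Preorder traversal: [40, 23, 3, 15, 29]


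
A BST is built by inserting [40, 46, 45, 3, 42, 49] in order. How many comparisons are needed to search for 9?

Search path for 9: 40 -> 3
Found: False
Comparisons: 2


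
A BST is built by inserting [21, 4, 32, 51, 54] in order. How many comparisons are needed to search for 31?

Search path for 31: 21 -> 32
Found: False
Comparisons: 2


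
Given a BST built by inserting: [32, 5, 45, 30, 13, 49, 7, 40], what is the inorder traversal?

Tree insertion order: [32, 5, 45, 30, 13, 49, 7, 40]
Tree (level-order array): [32, 5, 45, None, 30, 40, 49, 13, None, None, None, None, None, 7]
Inorder traversal: [5, 7, 13, 30, 32, 40, 45, 49]


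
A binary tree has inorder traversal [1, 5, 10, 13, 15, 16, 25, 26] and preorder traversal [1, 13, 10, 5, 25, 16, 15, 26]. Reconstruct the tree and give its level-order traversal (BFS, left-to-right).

Inorder:  [1, 5, 10, 13, 15, 16, 25, 26]
Preorder: [1, 13, 10, 5, 25, 16, 15, 26]
Algorithm: preorder visits root first, so consume preorder in order;
for each root, split the current inorder slice at that value into
left-subtree inorder and right-subtree inorder, then recurse.
Recursive splits:
  root=1; inorder splits into left=[], right=[5, 10, 13, 15, 16, 25, 26]
  root=13; inorder splits into left=[5, 10], right=[15, 16, 25, 26]
  root=10; inorder splits into left=[5], right=[]
  root=5; inorder splits into left=[], right=[]
  root=25; inorder splits into left=[15, 16], right=[26]
  root=16; inorder splits into left=[15], right=[]
  root=15; inorder splits into left=[], right=[]
  root=26; inorder splits into left=[], right=[]
Reconstructed level-order: [1, 13, 10, 25, 5, 16, 26, 15]


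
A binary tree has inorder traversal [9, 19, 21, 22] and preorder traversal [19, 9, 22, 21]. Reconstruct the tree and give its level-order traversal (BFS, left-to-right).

Inorder:  [9, 19, 21, 22]
Preorder: [19, 9, 22, 21]
Algorithm: preorder visits root first, so consume preorder in order;
for each root, split the current inorder slice at that value into
left-subtree inorder and right-subtree inorder, then recurse.
Recursive splits:
  root=19; inorder splits into left=[9], right=[21, 22]
  root=9; inorder splits into left=[], right=[]
  root=22; inorder splits into left=[21], right=[]
  root=21; inorder splits into left=[], right=[]
Reconstructed level-order: [19, 9, 22, 21]


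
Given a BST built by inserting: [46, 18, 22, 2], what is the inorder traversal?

Tree insertion order: [46, 18, 22, 2]
Tree (level-order array): [46, 18, None, 2, 22]
Inorder traversal: [2, 18, 22, 46]


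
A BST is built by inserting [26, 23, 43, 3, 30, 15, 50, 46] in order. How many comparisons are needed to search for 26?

Search path for 26: 26
Found: True
Comparisons: 1


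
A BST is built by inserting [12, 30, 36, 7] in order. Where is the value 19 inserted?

Starting tree (level order): [12, 7, 30, None, None, None, 36]
Insertion path: 12 -> 30
Result: insert 19 as left child of 30
Final tree (level order): [12, 7, 30, None, None, 19, 36]


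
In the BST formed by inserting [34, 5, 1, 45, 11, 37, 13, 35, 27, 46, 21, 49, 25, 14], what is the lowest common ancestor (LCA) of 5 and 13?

Tree insertion order: [34, 5, 1, 45, 11, 37, 13, 35, 27, 46, 21, 49, 25, 14]
Tree (level-order array): [34, 5, 45, 1, 11, 37, 46, None, None, None, 13, 35, None, None, 49, None, 27, None, None, None, None, 21, None, 14, 25]
In a BST, the LCA of p=5, q=13 is the first node v on the
root-to-leaf path with p <= v <= q (go left if both < v, right if both > v).
Walk from root:
  at 34: both 5 and 13 < 34, go left
  at 5: 5 <= 5 <= 13, this is the LCA
LCA = 5


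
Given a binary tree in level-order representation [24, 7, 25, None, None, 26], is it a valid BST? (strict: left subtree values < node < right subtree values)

Level-order array: [24, 7, 25, None, None, 26]
Validate using subtree bounds (lo, hi): at each node, require lo < value < hi,
then recurse left with hi=value and right with lo=value.
Preorder trace (stopping at first violation):
  at node 24 with bounds (-inf, +inf): OK
  at node 7 with bounds (-inf, 24): OK
  at node 25 with bounds (24, +inf): OK
  at node 26 with bounds (24, 25): VIOLATION
Node 26 violates its bound: not (24 < 26 < 25).
Result: Not a valid BST


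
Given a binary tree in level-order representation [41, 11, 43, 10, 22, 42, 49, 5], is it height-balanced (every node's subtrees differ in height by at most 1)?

Tree (level-order array): [41, 11, 43, 10, 22, 42, 49, 5]
Definition: a tree is height-balanced if, at every node, |h(left) - h(right)| <= 1 (empty subtree has height -1).
Bottom-up per-node check:
  node 5: h_left=-1, h_right=-1, diff=0 [OK], height=0
  node 10: h_left=0, h_right=-1, diff=1 [OK], height=1
  node 22: h_left=-1, h_right=-1, diff=0 [OK], height=0
  node 11: h_left=1, h_right=0, diff=1 [OK], height=2
  node 42: h_left=-1, h_right=-1, diff=0 [OK], height=0
  node 49: h_left=-1, h_right=-1, diff=0 [OK], height=0
  node 43: h_left=0, h_right=0, diff=0 [OK], height=1
  node 41: h_left=2, h_right=1, diff=1 [OK], height=3
All nodes satisfy the balance condition.
Result: Balanced


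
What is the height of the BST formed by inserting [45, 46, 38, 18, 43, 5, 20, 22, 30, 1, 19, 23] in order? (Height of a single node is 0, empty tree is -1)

Insertion order: [45, 46, 38, 18, 43, 5, 20, 22, 30, 1, 19, 23]
Tree (level-order array): [45, 38, 46, 18, 43, None, None, 5, 20, None, None, 1, None, 19, 22, None, None, None, None, None, 30, 23]
Compute height bottom-up (empty subtree = -1):
  height(1) = 1 + max(-1, -1) = 0
  height(5) = 1 + max(0, -1) = 1
  height(19) = 1 + max(-1, -1) = 0
  height(23) = 1 + max(-1, -1) = 0
  height(30) = 1 + max(0, -1) = 1
  height(22) = 1 + max(-1, 1) = 2
  height(20) = 1 + max(0, 2) = 3
  height(18) = 1 + max(1, 3) = 4
  height(43) = 1 + max(-1, -1) = 0
  height(38) = 1 + max(4, 0) = 5
  height(46) = 1 + max(-1, -1) = 0
  height(45) = 1 + max(5, 0) = 6
Height = 6


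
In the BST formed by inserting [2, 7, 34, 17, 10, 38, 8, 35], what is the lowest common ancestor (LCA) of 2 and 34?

Tree insertion order: [2, 7, 34, 17, 10, 38, 8, 35]
Tree (level-order array): [2, None, 7, None, 34, 17, 38, 10, None, 35, None, 8]
In a BST, the LCA of p=2, q=34 is the first node v on the
root-to-leaf path with p <= v <= q (go left if both < v, right if both > v).
Walk from root:
  at 2: 2 <= 2 <= 34, this is the LCA
LCA = 2


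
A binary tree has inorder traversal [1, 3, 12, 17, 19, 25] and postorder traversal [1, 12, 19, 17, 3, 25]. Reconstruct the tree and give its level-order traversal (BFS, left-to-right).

Inorder:   [1, 3, 12, 17, 19, 25]
Postorder: [1, 12, 19, 17, 3, 25]
Algorithm: postorder visits root last, so walk postorder right-to-left;
each value is the root of the current inorder slice — split it at that
value, recurse on the right subtree first, then the left.
Recursive splits:
  root=25; inorder splits into left=[1, 3, 12, 17, 19], right=[]
  root=3; inorder splits into left=[1], right=[12, 17, 19]
  root=17; inorder splits into left=[12], right=[19]
  root=19; inorder splits into left=[], right=[]
  root=12; inorder splits into left=[], right=[]
  root=1; inorder splits into left=[], right=[]
Reconstructed level-order: [25, 3, 1, 17, 12, 19]


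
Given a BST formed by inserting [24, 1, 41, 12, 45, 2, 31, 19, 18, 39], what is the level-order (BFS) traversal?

Tree insertion order: [24, 1, 41, 12, 45, 2, 31, 19, 18, 39]
Tree (level-order array): [24, 1, 41, None, 12, 31, 45, 2, 19, None, 39, None, None, None, None, 18]
BFS from the root, enqueuing left then right child of each popped node:
  queue [24] -> pop 24, enqueue [1, 41], visited so far: [24]
  queue [1, 41] -> pop 1, enqueue [12], visited so far: [24, 1]
  queue [41, 12] -> pop 41, enqueue [31, 45], visited so far: [24, 1, 41]
  queue [12, 31, 45] -> pop 12, enqueue [2, 19], visited so far: [24, 1, 41, 12]
  queue [31, 45, 2, 19] -> pop 31, enqueue [39], visited so far: [24, 1, 41, 12, 31]
  queue [45, 2, 19, 39] -> pop 45, enqueue [none], visited so far: [24, 1, 41, 12, 31, 45]
  queue [2, 19, 39] -> pop 2, enqueue [none], visited so far: [24, 1, 41, 12, 31, 45, 2]
  queue [19, 39] -> pop 19, enqueue [18], visited so far: [24, 1, 41, 12, 31, 45, 2, 19]
  queue [39, 18] -> pop 39, enqueue [none], visited so far: [24, 1, 41, 12, 31, 45, 2, 19, 39]
  queue [18] -> pop 18, enqueue [none], visited so far: [24, 1, 41, 12, 31, 45, 2, 19, 39, 18]
Result: [24, 1, 41, 12, 31, 45, 2, 19, 39, 18]


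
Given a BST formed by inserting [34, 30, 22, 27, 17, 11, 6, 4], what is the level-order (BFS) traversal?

Tree insertion order: [34, 30, 22, 27, 17, 11, 6, 4]
Tree (level-order array): [34, 30, None, 22, None, 17, 27, 11, None, None, None, 6, None, 4]
BFS from the root, enqueuing left then right child of each popped node:
  queue [34] -> pop 34, enqueue [30], visited so far: [34]
  queue [30] -> pop 30, enqueue [22], visited so far: [34, 30]
  queue [22] -> pop 22, enqueue [17, 27], visited so far: [34, 30, 22]
  queue [17, 27] -> pop 17, enqueue [11], visited so far: [34, 30, 22, 17]
  queue [27, 11] -> pop 27, enqueue [none], visited so far: [34, 30, 22, 17, 27]
  queue [11] -> pop 11, enqueue [6], visited so far: [34, 30, 22, 17, 27, 11]
  queue [6] -> pop 6, enqueue [4], visited so far: [34, 30, 22, 17, 27, 11, 6]
  queue [4] -> pop 4, enqueue [none], visited so far: [34, 30, 22, 17, 27, 11, 6, 4]
Result: [34, 30, 22, 17, 27, 11, 6, 4]


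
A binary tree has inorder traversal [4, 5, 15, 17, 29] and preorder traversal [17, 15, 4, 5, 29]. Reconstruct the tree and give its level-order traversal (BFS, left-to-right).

Inorder:  [4, 5, 15, 17, 29]
Preorder: [17, 15, 4, 5, 29]
Algorithm: preorder visits root first, so consume preorder in order;
for each root, split the current inorder slice at that value into
left-subtree inorder and right-subtree inorder, then recurse.
Recursive splits:
  root=17; inorder splits into left=[4, 5, 15], right=[29]
  root=15; inorder splits into left=[4, 5], right=[]
  root=4; inorder splits into left=[], right=[5]
  root=5; inorder splits into left=[], right=[]
  root=29; inorder splits into left=[], right=[]
Reconstructed level-order: [17, 15, 29, 4, 5]


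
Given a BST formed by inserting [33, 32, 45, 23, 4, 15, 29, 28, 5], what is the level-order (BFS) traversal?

Tree insertion order: [33, 32, 45, 23, 4, 15, 29, 28, 5]
Tree (level-order array): [33, 32, 45, 23, None, None, None, 4, 29, None, 15, 28, None, 5]
BFS from the root, enqueuing left then right child of each popped node:
  queue [33] -> pop 33, enqueue [32, 45], visited so far: [33]
  queue [32, 45] -> pop 32, enqueue [23], visited so far: [33, 32]
  queue [45, 23] -> pop 45, enqueue [none], visited so far: [33, 32, 45]
  queue [23] -> pop 23, enqueue [4, 29], visited so far: [33, 32, 45, 23]
  queue [4, 29] -> pop 4, enqueue [15], visited so far: [33, 32, 45, 23, 4]
  queue [29, 15] -> pop 29, enqueue [28], visited so far: [33, 32, 45, 23, 4, 29]
  queue [15, 28] -> pop 15, enqueue [5], visited so far: [33, 32, 45, 23, 4, 29, 15]
  queue [28, 5] -> pop 28, enqueue [none], visited so far: [33, 32, 45, 23, 4, 29, 15, 28]
  queue [5] -> pop 5, enqueue [none], visited so far: [33, 32, 45, 23, 4, 29, 15, 28, 5]
Result: [33, 32, 45, 23, 4, 29, 15, 28, 5]


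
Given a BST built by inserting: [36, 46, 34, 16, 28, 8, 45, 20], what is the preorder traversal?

Tree insertion order: [36, 46, 34, 16, 28, 8, 45, 20]
Tree (level-order array): [36, 34, 46, 16, None, 45, None, 8, 28, None, None, None, None, 20]
Preorder traversal: [36, 34, 16, 8, 28, 20, 46, 45]


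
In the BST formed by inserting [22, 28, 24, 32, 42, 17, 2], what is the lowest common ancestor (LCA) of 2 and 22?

Tree insertion order: [22, 28, 24, 32, 42, 17, 2]
Tree (level-order array): [22, 17, 28, 2, None, 24, 32, None, None, None, None, None, 42]
In a BST, the LCA of p=2, q=22 is the first node v on the
root-to-leaf path with p <= v <= q (go left if both < v, right if both > v).
Walk from root:
  at 22: 2 <= 22 <= 22, this is the LCA
LCA = 22


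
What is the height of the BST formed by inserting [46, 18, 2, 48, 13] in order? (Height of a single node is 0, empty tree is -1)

Insertion order: [46, 18, 2, 48, 13]
Tree (level-order array): [46, 18, 48, 2, None, None, None, None, 13]
Compute height bottom-up (empty subtree = -1):
  height(13) = 1 + max(-1, -1) = 0
  height(2) = 1 + max(-1, 0) = 1
  height(18) = 1 + max(1, -1) = 2
  height(48) = 1 + max(-1, -1) = 0
  height(46) = 1 + max(2, 0) = 3
Height = 3


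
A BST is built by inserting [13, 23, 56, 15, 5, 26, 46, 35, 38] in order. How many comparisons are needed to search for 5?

Search path for 5: 13 -> 5
Found: True
Comparisons: 2


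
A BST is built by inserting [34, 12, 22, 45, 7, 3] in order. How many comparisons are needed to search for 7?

Search path for 7: 34 -> 12 -> 7
Found: True
Comparisons: 3


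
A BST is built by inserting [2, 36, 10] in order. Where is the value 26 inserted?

Starting tree (level order): [2, None, 36, 10]
Insertion path: 2 -> 36 -> 10
Result: insert 26 as right child of 10
Final tree (level order): [2, None, 36, 10, None, None, 26]


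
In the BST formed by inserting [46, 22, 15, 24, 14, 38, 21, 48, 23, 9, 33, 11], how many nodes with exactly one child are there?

Tree built from: [46, 22, 15, 24, 14, 38, 21, 48, 23, 9, 33, 11]
Tree (level-order array): [46, 22, 48, 15, 24, None, None, 14, 21, 23, 38, 9, None, None, None, None, None, 33, None, None, 11]
Rule: These are nodes with exactly 1 non-null child.
Per-node child counts:
  node 46: 2 child(ren)
  node 22: 2 child(ren)
  node 15: 2 child(ren)
  node 14: 1 child(ren)
  node 9: 1 child(ren)
  node 11: 0 child(ren)
  node 21: 0 child(ren)
  node 24: 2 child(ren)
  node 23: 0 child(ren)
  node 38: 1 child(ren)
  node 33: 0 child(ren)
  node 48: 0 child(ren)
Matching nodes: [14, 9, 38]
Count of nodes with exactly one child: 3


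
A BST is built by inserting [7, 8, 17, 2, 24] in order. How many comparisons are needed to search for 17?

Search path for 17: 7 -> 8 -> 17
Found: True
Comparisons: 3


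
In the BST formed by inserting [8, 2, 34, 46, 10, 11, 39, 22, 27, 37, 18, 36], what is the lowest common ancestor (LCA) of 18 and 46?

Tree insertion order: [8, 2, 34, 46, 10, 11, 39, 22, 27, 37, 18, 36]
Tree (level-order array): [8, 2, 34, None, None, 10, 46, None, 11, 39, None, None, 22, 37, None, 18, 27, 36]
In a BST, the LCA of p=18, q=46 is the first node v on the
root-to-leaf path with p <= v <= q (go left if both < v, right if both > v).
Walk from root:
  at 8: both 18 and 46 > 8, go right
  at 34: 18 <= 34 <= 46, this is the LCA
LCA = 34


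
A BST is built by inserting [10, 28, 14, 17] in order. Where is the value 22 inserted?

Starting tree (level order): [10, None, 28, 14, None, None, 17]
Insertion path: 10 -> 28 -> 14 -> 17
Result: insert 22 as right child of 17
Final tree (level order): [10, None, 28, 14, None, None, 17, None, 22]


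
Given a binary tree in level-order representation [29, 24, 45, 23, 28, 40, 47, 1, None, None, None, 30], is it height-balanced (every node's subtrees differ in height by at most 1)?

Tree (level-order array): [29, 24, 45, 23, 28, 40, 47, 1, None, None, None, 30]
Definition: a tree is height-balanced if, at every node, |h(left) - h(right)| <= 1 (empty subtree has height -1).
Bottom-up per-node check:
  node 1: h_left=-1, h_right=-1, diff=0 [OK], height=0
  node 23: h_left=0, h_right=-1, diff=1 [OK], height=1
  node 28: h_left=-1, h_right=-1, diff=0 [OK], height=0
  node 24: h_left=1, h_right=0, diff=1 [OK], height=2
  node 30: h_left=-1, h_right=-1, diff=0 [OK], height=0
  node 40: h_left=0, h_right=-1, diff=1 [OK], height=1
  node 47: h_left=-1, h_right=-1, diff=0 [OK], height=0
  node 45: h_left=1, h_right=0, diff=1 [OK], height=2
  node 29: h_left=2, h_right=2, diff=0 [OK], height=3
All nodes satisfy the balance condition.
Result: Balanced


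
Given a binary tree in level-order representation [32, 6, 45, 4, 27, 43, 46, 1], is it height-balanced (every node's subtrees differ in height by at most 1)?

Tree (level-order array): [32, 6, 45, 4, 27, 43, 46, 1]
Definition: a tree is height-balanced if, at every node, |h(left) - h(right)| <= 1 (empty subtree has height -1).
Bottom-up per-node check:
  node 1: h_left=-1, h_right=-1, diff=0 [OK], height=0
  node 4: h_left=0, h_right=-1, diff=1 [OK], height=1
  node 27: h_left=-1, h_right=-1, diff=0 [OK], height=0
  node 6: h_left=1, h_right=0, diff=1 [OK], height=2
  node 43: h_left=-1, h_right=-1, diff=0 [OK], height=0
  node 46: h_left=-1, h_right=-1, diff=0 [OK], height=0
  node 45: h_left=0, h_right=0, diff=0 [OK], height=1
  node 32: h_left=2, h_right=1, diff=1 [OK], height=3
All nodes satisfy the balance condition.
Result: Balanced


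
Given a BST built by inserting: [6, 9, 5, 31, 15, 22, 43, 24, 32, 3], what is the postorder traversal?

Tree insertion order: [6, 9, 5, 31, 15, 22, 43, 24, 32, 3]
Tree (level-order array): [6, 5, 9, 3, None, None, 31, None, None, 15, 43, None, 22, 32, None, None, 24]
Postorder traversal: [3, 5, 24, 22, 15, 32, 43, 31, 9, 6]


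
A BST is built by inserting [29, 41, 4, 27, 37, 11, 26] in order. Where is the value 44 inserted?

Starting tree (level order): [29, 4, 41, None, 27, 37, None, 11, None, None, None, None, 26]
Insertion path: 29 -> 41
Result: insert 44 as right child of 41
Final tree (level order): [29, 4, 41, None, 27, 37, 44, 11, None, None, None, None, None, None, 26]


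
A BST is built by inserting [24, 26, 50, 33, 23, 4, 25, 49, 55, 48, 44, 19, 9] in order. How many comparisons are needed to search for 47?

Search path for 47: 24 -> 26 -> 50 -> 33 -> 49 -> 48 -> 44
Found: False
Comparisons: 7


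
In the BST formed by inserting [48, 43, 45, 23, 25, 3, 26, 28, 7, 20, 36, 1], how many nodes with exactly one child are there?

Tree built from: [48, 43, 45, 23, 25, 3, 26, 28, 7, 20, 36, 1]
Tree (level-order array): [48, 43, None, 23, 45, 3, 25, None, None, 1, 7, None, 26, None, None, None, 20, None, 28, None, None, None, 36]
Rule: These are nodes with exactly 1 non-null child.
Per-node child counts:
  node 48: 1 child(ren)
  node 43: 2 child(ren)
  node 23: 2 child(ren)
  node 3: 2 child(ren)
  node 1: 0 child(ren)
  node 7: 1 child(ren)
  node 20: 0 child(ren)
  node 25: 1 child(ren)
  node 26: 1 child(ren)
  node 28: 1 child(ren)
  node 36: 0 child(ren)
  node 45: 0 child(ren)
Matching nodes: [48, 7, 25, 26, 28]
Count of nodes with exactly one child: 5


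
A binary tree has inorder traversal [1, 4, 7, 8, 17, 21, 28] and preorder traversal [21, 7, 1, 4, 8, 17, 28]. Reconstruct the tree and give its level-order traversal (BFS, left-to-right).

Inorder:  [1, 4, 7, 8, 17, 21, 28]
Preorder: [21, 7, 1, 4, 8, 17, 28]
Algorithm: preorder visits root first, so consume preorder in order;
for each root, split the current inorder slice at that value into
left-subtree inorder and right-subtree inorder, then recurse.
Recursive splits:
  root=21; inorder splits into left=[1, 4, 7, 8, 17], right=[28]
  root=7; inorder splits into left=[1, 4], right=[8, 17]
  root=1; inorder splits into left=[], right=[4]
  root=4; inorder splits into left=[], right=[]
  root=8; inorder splits into left=[], right=[17]
  root=17; inorder splits into left=[], right=[]
  root=28; inorder splits into left=[], right=[]
Reconstructed level-order: [21, 7, 28, 1, 8, 4, 17]


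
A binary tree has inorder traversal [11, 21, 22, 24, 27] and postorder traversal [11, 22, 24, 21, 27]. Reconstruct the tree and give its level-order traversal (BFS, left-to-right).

Inorder:   [11, 21, 22, 24, 27]
Postorder: [11, 22, 24, 21, 27]
Algorithm: postorder visits root last, so walk postorder right-to-left;
each value is the root of the current inorder slice — split it at that
value, recurse on the right subtree first, then the left.
Recursive splits:
  root=27; inorder splits into left=[11, 21, 22, 24], right=[]
  root=21; inorder splits into left=[11], right=[22, 24]
  root=24; inorder splits into left=[22], right=[]
  root=22; inorder splits into left=[], right=[]
  root=11; inorder splits into left=[], right=[]
Reconstructed level-order: [27, 21, 11, 24, 22]


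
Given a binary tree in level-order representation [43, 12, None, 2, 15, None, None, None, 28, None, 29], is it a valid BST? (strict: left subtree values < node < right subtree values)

Level-order array: [43, 12, None, 2, 15, None, None, None, 28, None, 29]
Validate using subtree bounds (lo, hi): at each node, require lo < value < hi,
then recurse left with hi=value and right with lo=value.
Preorder trace (stopping at first violation):
  at node 43 with bounds (-inf, +inf): OK
  at node 12 with bounds (-inf, 43): OK
  at node 2 with bounds (-inf, 12): OK
  at node 15 with bounds (12, 43): OK
  at node 28 with bounds (15, 43): OK
  at node 29 with bounds (28, 43): OK
No violation found at any node.
Result: Valid BST


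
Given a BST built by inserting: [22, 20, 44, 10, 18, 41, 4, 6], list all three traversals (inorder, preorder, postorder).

Tree insertion order: [22, 20, 44, 10, 18, 41, 4, 6]
Tree (level-order array): [22, 20, 44, 10, None, 41, None, 4, 18, None, None, None, 6]
Inorder (L, root, R): [4, 6, 10, 18, 20, 22, 41, 44]
Preorder (root, L, R): [22, 20, 10, 4, 6, 18, 44, 41]
Postorder (L, R, root): [6, 4, 18, 10, 20, 41, 44, 22]


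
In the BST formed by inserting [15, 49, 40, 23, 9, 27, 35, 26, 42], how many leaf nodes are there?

Tree built from: [15, 49, 40, 23, 9, 27, 35, 26, 42]
Tree (level-order array): [15, 9, 49, None, None, 40, None, 23, 42, None, 27, None, None, 26, 35]
Rule: A leaf has 0 children.
Per-node child counts:
  node 15: 2 child(ren)
  node 9: 0 child(ren)
  node 49: 1 child(ren)
  node 40: 2 child(ren)
  node 23: 1 child(ren)
  node 27: 2 child(ren)
  node 26: 0 child(ren)
  node 35: 0 child(ren)
  node 42: 0 child(ren)
Matching nodes: [9, 26, 35, 42]
Count of leaf nodes: 4


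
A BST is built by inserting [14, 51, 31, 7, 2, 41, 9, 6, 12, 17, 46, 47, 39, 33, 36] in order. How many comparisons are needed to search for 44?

Search path for 44: 14 -> 51 -> 31 -> 41 -> 46
Found: False
Comparisons: 5


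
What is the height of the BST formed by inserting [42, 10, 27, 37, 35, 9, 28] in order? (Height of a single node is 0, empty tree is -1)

Insertion order: [42, 10, 27, 37, 35, 9, 28]
Tree (level-order array): [42, 10, None, 9, 27, None, None, None, 37, 35, None, 28]
Compute height bottom-up (empty subtree = -1):
  height(9) = 1 + max(-1, -1) = 0
  height(28) = 1 + max(-1, -1) = 0
  height(35) = 1 + max(0, -1) = 1
  height(37) = 1 + max(1, -1) = 2
  height(27) = 1 + max(-1, 2) = 3
  height(10) = 1 + max(0, 3) = 4
  height(42) = 1 + max(4, -1) = 5
Height = 5


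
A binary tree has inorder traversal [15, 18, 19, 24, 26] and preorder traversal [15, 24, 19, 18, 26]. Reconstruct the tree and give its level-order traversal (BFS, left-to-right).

Inorder:  [15, 18, 19, 24, 26]
Preorder: [15, 24, 19, 18, 26]
Algorithm: preorder visits root first, so consume preorder in order;
for each root, split the current inorder slice at that value into
left-subtree inorder and right-subtree inorder, then recurse.
Recursive splits:
  root=15; inorder splits into left=[], right=[18, 19, 24, 26]
  root=24; inorder splits into left=[18, 19], right=[26]
  root=19; inorder splits into left=[18], right=[]
  root=18; inorder splits into left=[], right=[]
  root=26; inorder splits into left=[], right=[]
Reconstructed level-order: [15, 24, 19, 26, 18]


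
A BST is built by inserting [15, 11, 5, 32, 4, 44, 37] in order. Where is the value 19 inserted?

Starting tree (level order): [15, 11, 32, 5, None, None, 44, 4, None, 37]
Insertion path: 15 -> 32
Result: insert 19 as left child of 32
Final tree (level order): [15, 11, 32, 5, None, 19, 44, 4, None, None, None, 37]


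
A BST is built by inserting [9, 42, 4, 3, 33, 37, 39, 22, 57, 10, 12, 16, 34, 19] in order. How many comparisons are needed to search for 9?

Search path for 9: 9
Found: True
Comparisons: 1


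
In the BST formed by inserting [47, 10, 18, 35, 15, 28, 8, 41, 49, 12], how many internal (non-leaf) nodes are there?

Tree built from: [47, 10, 18, 35, 15, 28, 8, 41, 49, 12]
Tree (level-order array): [47, 10, 49, 8, 18, None, None, None, None, 15, 35, 12, None, 28, 41]
Rule: An internal node has at least one child.
Per-node child counts:
  node 47: 2 child(ren)
  node 10: 2 child(ren)
  node 8: 0 child(ren)
  node 18: 2 child(ren)
  node 15: 1 child(ren)
  node 12: 0 child(ren)
  node 35: 2 child(ren)
  node 28: 0 child(ren)
  node 41: 0 child(ren)
  node 49: 0 child(ren)
Matching nodes: [47, 10, 18, 15, 35]
Count of internal (non-leaf) nodes: 5


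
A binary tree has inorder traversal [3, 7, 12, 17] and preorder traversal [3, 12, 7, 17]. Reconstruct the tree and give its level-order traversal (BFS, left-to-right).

Inorder:  [3, 7, 12, 17]
Preorder: [3, 12, 7, 17]
Algorithm: preorder visits root first, so consume preorder in order;
for each root, split the current inorder slice at that value into
left-subtree inorder and right-subtree inorder, then recurse.
Recursive splits:
  root=3; inorder splits into left=[], right=[7, 12, 17]
  root=12; inorder splits into left=[7], right=[17]
  root=7; inorder splits into left=[], right=[]
  root=17; inorder splits into left=[], right=[]
Reconstructed level-order: [3, 12, 7, 17]
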